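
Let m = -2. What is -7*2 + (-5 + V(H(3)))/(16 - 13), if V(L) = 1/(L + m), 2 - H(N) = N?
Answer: -142/9 ≈ -15.778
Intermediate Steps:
H(N) = 2 - N
V(L) = 1/(-2 + L) (V(L) = 1/(L - 2) = 1/(-2 + L))
-7*2 + (-5 + V(H(3)))/(16 - 13) = -7*2 + (-5 + 1/(-2 + (2 - 1*3)))/(16 - 13) = -14 + (-5 + 1/(-2 + (2 - 3)))/3 = -14 + (-5 + 1/(-2 - 1))*(⅓) = -14 + (-5 + 1/(-3))*(⅓) = -14 + (-5 - ⅓)*(⅓) = -14 - 16/3*⅓ = -14 - 16/9 = -142/9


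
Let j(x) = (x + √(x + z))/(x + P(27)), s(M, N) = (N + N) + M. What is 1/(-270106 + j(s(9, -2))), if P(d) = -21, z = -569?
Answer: -23049072/6225699844655 + 32*I*√141/18677099533965 ≈ -3.7022e-6 + 2.0345e-11*I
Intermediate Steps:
s(M, N) = M + 2*N (s(M, N) = 2*N + M = M + 2*N)
j(x) = (x + √(-569 + x))/(-21 + x) (j(x) = (x + √(x - 569))/(x - 21) = (x + √(-569 + x))/(-21 + x))
1/(-270106 + j(s(9, -2))) = 1/(-270106 + ((9 + 2*(-2)) + √(-569 + (9 + 2*(-2))))/(-21 + (9 + 2*(-2)))) = 1/(-270106 + ((9 - 4) + √(-569 + (9 - 4)))/(-21 + (9 - 4))) = 1/(-270106 + (5 + √(-569 + 5))/(-21 + 5)) = 1/(-270106 + (5 + √(-564))/(-16)) = 1/(-270106 - (5 + 2*I*√141)/16) = 1/(-270106 + (-5/16 - I*√141/8)) = 1/(-4321701/16 - I*√141/8)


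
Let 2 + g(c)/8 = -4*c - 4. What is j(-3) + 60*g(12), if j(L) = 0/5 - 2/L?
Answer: -77758/3 ≈ -25919.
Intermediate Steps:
g(c) = -48 - 32*c (g(c) = -16 + 8*(-4*c - 4) = -16 + 8*(-4 - 4*c) = -16 + (-32 - 32*c) = -48 - 32*c)
j(L) = -2/L (j(L) = 0*(⅕) - 2/L = 0 - 2/L = -2/L)
j(-3) + 60*g(12) = -2/(-3) + 60*(-48 - 32*12) = -2*(-⅓) + 60*(-48 - 384) = ⅔ + 60*(-432) = ⅔ - 25920 = -77758/3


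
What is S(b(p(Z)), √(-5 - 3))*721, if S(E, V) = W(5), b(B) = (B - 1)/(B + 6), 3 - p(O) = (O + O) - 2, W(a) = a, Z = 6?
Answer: 3605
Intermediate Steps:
p(O) = 5 - 2*O (p(O) = 3 - ((O + O) - 2) = 3 - (2*O - 2) = 3 - (-2 + 2*O) = 3 + (2 - 2*O) = 5 - 2*O)
b(B) = (-1 + B)/(6 + B)
S(E, V) = 5
S(b(p(Z)), √(-5 - 3))*721 = 5*721 = 3605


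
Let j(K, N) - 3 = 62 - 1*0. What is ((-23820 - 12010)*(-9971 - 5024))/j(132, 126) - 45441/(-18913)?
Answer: 2032281307943/245869 ≈ 8.2657e+6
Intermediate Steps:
j(K, N) = 65 (j(K, N) = 3 + (62 - 1*0) = 3 + (62 + 0) = 3 + 62 = 65)
((-23820 - 12010)*(-9971 - 5024))/j(132, 126) - 45441/(-18913) = ((-23820 - 12010)*(-9971 - 5024))/65 - 45441/(-18913) = -35830*(-14995)*(1/65) - 45441*(-1/18913) = 537270850*(1/65) + 45441/18913 = 107454170/13 + 45441/18913 = 2032281307943/245869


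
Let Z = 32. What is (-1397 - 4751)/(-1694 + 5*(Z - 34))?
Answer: 1537/426 ≈ 3.6080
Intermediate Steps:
(-1397 - 4751)/(-1694 + 5*(Z - 34)) = (-1397 - 4751)/(-1694 + 5*(32 - 34)) = -6148/(-1694 + 5*(-2)) = -6148/(-1694 - 10) = -6148/(-1704) = -6148*(-1/1704) = 1537/426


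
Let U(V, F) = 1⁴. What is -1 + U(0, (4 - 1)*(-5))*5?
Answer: 4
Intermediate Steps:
U(V, F) = 1
-1 + U(0, (4 - 1)*(-5))*5 = -1 + 1*5 = -1 + 5 = 4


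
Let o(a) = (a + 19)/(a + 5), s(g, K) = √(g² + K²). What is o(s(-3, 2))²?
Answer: (19 + √13)²/(5 + √13)² ≈ 6.9004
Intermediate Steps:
s(g, K) = √(K² + g²)
o(a) = (19 + a)/(5 + a)
o(s(-3, 2))² = ((19 + √(2² + (-3)²))/(5 + √(2² + (-3)²)))² = ((19 + √(4 + 9))/(5 + √(4 + 9)))² = ((19 + √13)/(5 + √13))² = (19 + √13)²/(5 + √13)²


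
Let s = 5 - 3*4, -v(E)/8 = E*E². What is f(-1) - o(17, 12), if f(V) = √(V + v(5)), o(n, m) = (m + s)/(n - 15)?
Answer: -5/2 + I*√1001 ≈ -2.5 + 31.639*I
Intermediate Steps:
v(E) = -8*E³ (v(E) = -8*E*E² = -8*E³)
s = -7 (s = 5 - 12 = -7)
o(n, m) = (-7 + m)/(-15 + n) (o(n, m) = (m - 7)/(n - 15) = (-7 + m)/(-15 + n))
f(V) = √(-1000 + V) (f(V) = √(V - 8*5³) = √(V - 8*125) = √(V - 1000) = √(-1000 + V))
f(-1) - o(17, 12) = √(-1000 - 1) - (-7 + 12)/(-15 + 17) = √(-1001) - 5/2 = I*√1001 - 5/2 = -5/2 + I*√1001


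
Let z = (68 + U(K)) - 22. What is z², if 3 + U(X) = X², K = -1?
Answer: 1936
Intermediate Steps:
U(X) = -3 + X²
z = 44 (z = (68 + (-3 + (-1)²)) - 22 = (68 + (-3 + 1)) - 22 = (68 - 2) - 22 = 66 - 22 = 44)
z² = 44² = 1936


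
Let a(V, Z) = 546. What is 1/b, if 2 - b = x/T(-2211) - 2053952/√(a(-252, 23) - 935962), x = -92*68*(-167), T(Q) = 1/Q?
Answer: 135047567375399/311952679090857499399070 + 128372*I*√233854/155976339545428749699535 ≈ 4.3291e-10 + 3.98e-16*I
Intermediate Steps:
x = 1044752 (x = -6256*(-167) = 1044752)
b = 2309946674 - 513488*I*√233854/116927 (b = 2 - (1044752/(1/(-2211)) - 2053952/√(546 - 935962)) = 2 - (1044752/(-1/2211) - 2053952*(-I*√233854/467708)) = 2 - (1044752*(-2211) - 2053952*(-I*√233854/467708)) = 2 - (-2309946672 - (-513488)*I*√233854/116927) = 2 - (-2309946672 + 513488*I*√233854/116927) = 2 + (2309946672 - 513488*I*√233854/116927) = 2309946674 - 513488*I*√233854/116927 ≈ 2.3099e+9 - 2123.7*I)
1/b = 1/(2309946674 - 513488*I*√233854/116927)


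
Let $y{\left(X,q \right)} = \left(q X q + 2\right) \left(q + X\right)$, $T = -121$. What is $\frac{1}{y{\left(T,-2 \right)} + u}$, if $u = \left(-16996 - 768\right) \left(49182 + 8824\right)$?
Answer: $- \frac{1}{1030359298} \approx -9.7054 \cdot 10^{-10}$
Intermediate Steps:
$u = -1030418584$ ($u = \left(-17764\right) 58006 = -1030418584$)
$y{\left(X,q \right)} = \left(2 + X q^{2}\right) \left(X + q\right)$ ($y{\left(X,q \right)} = \left(X q q + 2\right) \left(X + q\right) = \left(X q^{2} + 2\right) \left(X + q\right) = \left(2 + X q^{2}\right) \left(X + q\right)$)
$\frac{1}{y{\left(T,-2 \right)} + u} = \frac{1}{\left(2 \left(-121\right) + 2 \left(-2\right) - 121 \left(-2\right)^{3} + \left(-121\right)^{2} \left(-2\right)^{2}\right) - 1030418584} = \frac{1}{\left(-242 - 4 - -968 + 14641 \cdot 4\right) - 1030418584} = \frac{1}{\left(-242 - 4 + 968 + 58564\right) - 1030418584} = \frac{1}{59286 - 1030418584} = \frac{1}{-1030359298} = - \frac{1}{1030359298}$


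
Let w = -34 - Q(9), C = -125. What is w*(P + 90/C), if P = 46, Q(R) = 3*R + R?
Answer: -15848/5 ≈ -3169.6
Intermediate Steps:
Q(R) = 4*R
w = -70 (w = -34 - 4*9 = -34 - 1*36 = -34 - 36 = -70)
w*(P + 90/C) = -70*(46 + 90/(-125)) = -70*(46 + 90*(-1/125)) = -70*(46 - 18/25) = -70*1132/25 = -15848/5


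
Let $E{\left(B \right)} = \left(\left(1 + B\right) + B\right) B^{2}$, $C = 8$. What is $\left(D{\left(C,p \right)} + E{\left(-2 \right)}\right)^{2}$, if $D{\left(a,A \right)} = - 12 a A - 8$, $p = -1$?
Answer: $5776$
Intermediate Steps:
$E{\left(B \right)} = B^{2} \left(1 + 2 B\right)$ ($E{\left(B \right)} = \left(1 + 2 B\right) B^{2} = B^{2} \left(1 + 2 B\right)$)
$D{\left(a,A \right)} = -8 - 12 A a$ ($D{\left(a,A \right)} = - 12 A a - 8 = -8 - 12 A a$)
$\left(D{\left(C,p \right)} + E{\left(-2 \right)}\right)^{2} = \left(\left(-8 - \left(-12\right) 8\right) + \left(-2\right)^{2} \left(1 + 2 \left(-2\right)\right)\right)^{2} = \left(\left(-8 + 96\right) + 4 \left(1 - 4\right)\right)^{2} = \left(88 + 4 \left(-3\right)\right)^{2} = \left(88 - 12\right)^{2} = 76^{2} = 5776$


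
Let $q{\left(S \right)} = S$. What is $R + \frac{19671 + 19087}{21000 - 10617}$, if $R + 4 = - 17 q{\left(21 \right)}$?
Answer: $- \frac{3709505}{10383} \approx -357.27$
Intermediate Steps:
$R = -361$ ($R = -4 - 357 = -361$)
$R + \frac{19671 + 19087}{21000 - 10617} = -361 + \frac{19671 + 19087}{21000 - 10617} = -361 + \frac{38758}{10383} = - \frac{3709505}{10383}$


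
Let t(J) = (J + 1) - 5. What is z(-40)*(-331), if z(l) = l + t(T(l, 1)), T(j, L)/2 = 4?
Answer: 11916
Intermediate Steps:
T(j, L) = 8 (T(j, L) = 2*4 = 8)
t(J) = -4 + J (t(J) = (1 + J) - 5 = -4 + J)
z(l) = 4 + l (z(l) = l + (-4 + 8) = l + 4 = 4 + l)
z(-40)*(-331) = (4 - 40)*(-331) = -36*(-331) = 11916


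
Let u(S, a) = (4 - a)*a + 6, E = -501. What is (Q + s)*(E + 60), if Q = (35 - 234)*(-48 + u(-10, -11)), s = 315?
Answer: -18305028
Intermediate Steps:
u(S, a) = 6 + a*(4 - a) (u(S, a) = a*(4 - a) + 6 = 6 + a*(4 - a))
Q = 41193 (Q = (35 - 234)*(-48 + (6 - 1*(-11)² + 4*(-11))) = -199*(-48 + (6 - 1*121 - 44)) = -199*(-48 + (6 - 121 - 44)) = -199*(-48 - 159) = -199*(-207) = 41193)
(Q + s)*(E + 60) = (41193 + 315)*(-501 + 60) = 41508*(-441) = -18305028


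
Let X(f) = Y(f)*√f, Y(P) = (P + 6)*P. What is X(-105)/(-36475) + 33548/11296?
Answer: 8387/2824 - 2079*I*√105/7295 ≈ 2.9699 - 2.9203*I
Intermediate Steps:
Y(P) = P*(6 + P) (Y(P) = (6 + P)*P = P*(6 + P))
X(f) = f^(3/2)*(6 + f) (X(f) = (f*(6 + f))*√f = f^(3/2)*(6 + f))
X(-105)/(-36475) + 33548/11296 = ((-105)^(3/2)*(6 - 105))/(-36475) + 33548/11296 = (-105*I*√105*(-99))*(-1/36475) + 33548*(1/11296) = (10395*I*√105)*(-1/36475) + 8387/2824 = -2079*I*√105/7295 + 8387/2824 = 8387/2824 - 2079*I*√105/7295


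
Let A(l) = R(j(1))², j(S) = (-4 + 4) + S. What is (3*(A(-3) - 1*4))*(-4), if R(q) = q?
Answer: 36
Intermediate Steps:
j(S) = S (j(S) = 0 + S = S)
A(l) = 1 (A(l) = 1² = 1)
(3*(A(-3) - 1*4))*(-4) = (3*(1 - 1*4))*(-4) = (3*(1 - 4))*(-4) = (3*(-3))*(-4) = -9*(-4) = 36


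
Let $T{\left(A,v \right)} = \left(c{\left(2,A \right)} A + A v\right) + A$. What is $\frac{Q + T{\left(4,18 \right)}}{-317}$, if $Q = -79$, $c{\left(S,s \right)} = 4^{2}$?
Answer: $- \frac{61}{317} \approx -0.19243$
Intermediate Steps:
$c{\left(S,s \right)} = 16$
$T{\left(A,v \right)} = 17 A + A v$ ($T{\left(A,v \right)} = \left(16 A + A v\right) + A = 17 A + A v$)
$\frac{Q + T{\left(4,18 \right)}}{-317} = \frac{-79 + 4 \left(17 + 18\right)}{-317} = \left(-79 + 4 \cdot 35\right) \left(- \frac{1}{317}\right) = \left(-79 + 140\right) \left(- \frac{1}{317}\right) = 61 \left(- \frac{1}{317}\right) = - \frac{61}{317}$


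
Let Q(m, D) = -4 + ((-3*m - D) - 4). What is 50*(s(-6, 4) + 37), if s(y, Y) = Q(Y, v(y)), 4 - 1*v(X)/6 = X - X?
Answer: -350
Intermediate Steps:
v(X) = 24 (v(X) = 24 - 6*(X - X) = 24 - 6*0 = 24 + 0 = 24)
Q(m, D) = -8 - D - 3*m (Q(m, D) = -4 + ((-D - 3*m) - 4) = -4 + (-4 - D - 3*m) = -8 - D - 3*m)
s(y, Y) = -32 - 3*Y (s(y, Y) = -8 - 1*24 - 3*Y = -8 - 24 - 3*Y = -32 - 3*Y)
50*(s(-6, 4) + 37) = 50*((-32 - 3*4) + 37) = 50*((-32 - 12) + 37) = 50*(-44 + 37) = 50*(-7) = -350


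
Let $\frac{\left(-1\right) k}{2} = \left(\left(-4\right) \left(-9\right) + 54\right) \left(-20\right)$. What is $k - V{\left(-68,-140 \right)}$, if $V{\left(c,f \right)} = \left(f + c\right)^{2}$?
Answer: $-39664$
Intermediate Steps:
$V{\left(c,f \right)} = \left(c + f\right)^{2}$
$k = 3600$ ($k = - 2 \left(\left(-4\right) \left(-9\right) + 54\right) \left(-20\right) = - 2 \left(36 + 54\right) \left(-20\right) = - 2 \cdot 90 \left(-20\right) = \left(-2\right) \left(-1800\right) = 3600$)
$k - V{\left(-68,-140 \right)} = 3600 - \left(-68 - 140\right)^{2} = 3600 - \left(-208\right)^{2} = 3600 - 43264 = -39664$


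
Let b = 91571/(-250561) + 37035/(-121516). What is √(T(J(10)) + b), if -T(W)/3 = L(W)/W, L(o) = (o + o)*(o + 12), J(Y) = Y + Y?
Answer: I*√44652781969023194287397/15223585238 ≈ 13.881*I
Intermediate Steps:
J(Y) = 2*Y
b = -20406868271/30447170476 (b = 91571*(-1/250561) + 37035*(-1/121516) = -91571/250561 - 37035/121516 = -20406868271/30447170476 ≈ -0.67024)
L(o) = 2*o*(12 + o) (L(o) = (2*o)*(12 + o) = 2*o*(12 + o))
T(W) = -72 - 6*W (T(W) = -3*2*W*(12 + W)/W = -3*(24 + 2*W) = -72 - 6*W)
√(T(J(10)) + b) = √((-72 - 12*10) - 20406868271/30447170476) = √((-72 - 6*20) - 20406868271/30447170476) = √((-72 - 120) - 20406868271/30447170476) = √(-192 - 20406868271/30447170476) = √(-5866263599663/30447170476) = I*√44652781969023194287397/15223585238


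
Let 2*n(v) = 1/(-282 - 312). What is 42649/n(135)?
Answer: -50667012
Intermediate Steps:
n(v) = -1/1188 (n(v) = 1/(2*(-282 - 312)) = (½)/(-594) = (½)*(-1/594) = -1/1188)
42649/n(135) = 42649/(-1/1188) = 42649*(-1188) = -50667012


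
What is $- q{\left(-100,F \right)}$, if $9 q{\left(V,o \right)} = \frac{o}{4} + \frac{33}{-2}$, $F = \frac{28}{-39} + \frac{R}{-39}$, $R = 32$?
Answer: $\frac{439}{234} \approx 1.8761$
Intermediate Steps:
$F = - \frac{20}{13}$ ($F = \frac{28}{-39} + \frac{32}{-39} = 28 \left(- \frac{1}{39}\right) + 32 \left(- \frac{1}{39}\right) = - \frac{28}{39} - \frac{32}{39} = - \frac{20}{13} \approx -1.5385$)
$q{\left(V,o \right)} = - \frac{11}{6} + \frac{o}{36}$ ($q{\left(V,o \right)} = \frac{\frac{o}{4} + \frac{33}{-2}}{9} = \frac{o \frac{1}{4} + 33 \left(- \frac{1}{2}\right)}{9} = \frac{\frac{o}{4} - \frac{33}{2}}{9} = \frac{- \frac{33}{2} + \frac{o}{4}}{9} = - \frac{11}{6} + \frac{o}{36}$)
$- q{\left(-100,F \right)} = - (- \frac{11}{6} + \frac{1}{36} \left(- \frac{20}{13}\right)) = - (- \frac{11}{6} - \frac{5}{117}) = \left(-1\right) \left(- \frac{439}{234}\right) = \frac{439}{234}$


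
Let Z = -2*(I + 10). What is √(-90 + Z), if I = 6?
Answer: I*√122 ≈ 11.045*I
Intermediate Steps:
Z = -32 (Z = -2*(6 + 10) = -2*16 = -32)
√(-90 + Z) = √(-90 - 32) = √(-122) = I*√122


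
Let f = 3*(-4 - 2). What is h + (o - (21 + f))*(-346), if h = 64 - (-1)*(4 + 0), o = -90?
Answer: 32246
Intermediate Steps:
f = -18 (f = 3*(-6) = -18)
h = 68 (h = 64 - (-1)*4 = 64 - 1*(-4) = 64 + 4 = 68)
h + (o - (21 + f))*(-346) = 68 + (-90 - (21 - 18))*(-346) = 68 + (-90 - 1*3)*(-346) = 68 + (-90 - 3)*(-346) = 68 - 93*(-346) = 68 + 32178 = 32246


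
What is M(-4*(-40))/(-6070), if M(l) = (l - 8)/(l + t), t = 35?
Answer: -76/591825 ≈ -0.00012842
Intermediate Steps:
M(l) = (-8 + l)/(35 + l) (M(l) = (l - 8)/(l + 35) = (-8 + l)/(35 + l))
M(-4*(-40))/(-6070) = ((-8 - 4*(-40))/(35 - 4*(-40)))/(-6070) = ((-8 + 160)/(35 + 160))*(-1/6070) = (152/195)*(-1/6070) = -76/591825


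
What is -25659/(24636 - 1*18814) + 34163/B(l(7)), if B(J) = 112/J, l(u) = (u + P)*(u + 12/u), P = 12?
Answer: 115250745059/2282224 ≈ 50499.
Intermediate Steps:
l(u) = (12 + u)*(u + 12/u) (l(u) = (u + 12)*(u + 12/u) = (12 + u)*(u + 12/u))
-25659/(24636 - 1*18814) + 34163/B(l(7)) = -25659/(24636 - 1*18814) + 34163/((112/(12 + 7**2 + 12*7 + 144/7))) = -25659/(24636 - 18814) + 34163/((112/(12 + 49 + 84 + 144*(1/7)))) = -25659/5822 + 34163/((112/(12 + 49 + 84 + 144/7))) = -25659*1/5822 + 34163/((112/(1159/7))) = -25659/5822 + 34163/((112*(7/1159))) = -25659/5822 + 34163/(784/1159) = -25659/5822 + 34163*(1159/784) = -25659/5822 + 39594917/784 = 115250745059/2282224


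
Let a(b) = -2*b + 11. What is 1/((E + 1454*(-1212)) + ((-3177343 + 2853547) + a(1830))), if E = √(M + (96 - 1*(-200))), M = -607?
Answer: -2089693/4366816834560 - I*√311/4366816834560 ≈ -4.7854e-7 - 4.0385e-12*I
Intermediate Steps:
a(b) = 11 - 2*b
E = I*√311 (E = √(-607 + (96 - 1*(-200))) = √(-607 + (96 + 200)) = √(-607 + 296) = √(-311) = I*√311 ≈ 17.635*I)
1/((E + 1454*(-1212)) + ((-3177343 + 2853547) + a(1830))) = 1/((I*√311 + 1454*(-1212)) + ((-3177343 + 2853547) + (11 - 2*1830))) = 1/((I*√311 - 1762248) + (-323796 + (11 - 3660))) = 1/((-1762248 + I*√311) + (-323796 - 3649)) = 1/((-1762248 + I*√311) - 327445) = 1/(-2089693 + I*√311)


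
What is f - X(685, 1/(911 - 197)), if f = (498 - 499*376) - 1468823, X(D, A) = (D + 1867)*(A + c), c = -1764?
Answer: 1015941827/357 ≈ 2.8458e+6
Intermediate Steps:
X(D, A) = (-1764 + A)*(1867 + D) (X(D, A) = (D + 1867)*(A - 1764) = (1867 + D)*(-1764 + A) = (-1764 + A)*(1867 + D))
f = -1655949 (f = (498 - 187624) - 1468823 = -187126 - 1468823 = -1655949)
f - X(685, 1/(911 - 197)) = -1655949 - (-3293388 - 1764*685 + 1867/(911 - 197) + 685/(911 - 197)) = -1655949 - (-3293388 - 1208340 + 1867/714 + 685/714) = -1655949 - 1*(-1607115620/357) = -1655949 + 1607115620/357 = 1015941827/357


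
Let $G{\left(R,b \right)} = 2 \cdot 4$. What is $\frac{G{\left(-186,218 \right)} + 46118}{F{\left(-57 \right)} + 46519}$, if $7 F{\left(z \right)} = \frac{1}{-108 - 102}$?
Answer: $\frac{67805220}{68382929} \approx 0.99155$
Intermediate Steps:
$G{\left(R,b \right)} = 8$
$F{\left(z \right)} = - \frac{1}{1470}$ ($F{\left(z \right)} = \frac{1}{7 \left(-108 - 102\right)} = \frac{1}{7 \left(-210\right)} = \frac{1}{7} \left(- \frac{1}{210}\right) = - \frac{1}{1470}$)
$\frac{G{\left(-186,218 \right)} + 46118}{F{\left(-57 \right)} + 46519} = \frac{8 + 46118}{- \frac{1}{1470} + 46519} = \frac{46126}{\frac{68382929}{1470}} = 46126 \cdot \frac{1470}{68382929} = \frac{67805220}{68382929}$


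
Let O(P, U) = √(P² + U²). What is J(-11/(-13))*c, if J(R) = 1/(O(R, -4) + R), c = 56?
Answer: -77/26 + 35*√113/26 ≈ 11.348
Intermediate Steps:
J(R) = 1/(R + √(16 + R²)) (J(R) = 1/(√(R² + (-4)²) + R) = 1/(√(R² + 16) + R) = 1/(√(16 + R²) + R) = 1/(R + √(16 + R²)))
J(-11/(-13))*c = 56/(-11/(-13) + √(16 + (-11/(-13))²)) = 56/(-11*(-1/13) + √(16 + (-11*(-1/13))²)) = 56/(11/13 + √(16 + (11/13)²)) = 56/(11/13 + √(16 + 121/169)) = 56/(11/13 + √(2825/169)) = 56/(11/13 + 5*√113/13)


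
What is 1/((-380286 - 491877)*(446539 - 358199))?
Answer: -1/77046879420 ≈ -1.2979e-11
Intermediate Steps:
1/((-380286 - 491877)*(446539 - 358199)) = 1/(-872163*88340) = 1/(-77046879420) = -1/77046879420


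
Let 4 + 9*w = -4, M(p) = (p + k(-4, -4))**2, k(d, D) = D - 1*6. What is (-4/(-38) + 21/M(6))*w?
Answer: -431/342 ≈ -1.2602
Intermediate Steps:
k(d, D) = -6 + D (k(d, D) = D - 6 = -6 + D)
M(p) = (-10 + p)**2 (M(p) = (p + (-6 - 4))**2 = (p - 10)**2 = (-10 + p)**2)
w = -8/9 (w = -4/9 + (1/9)*(-4) = -4/9 - 4/9 = -8/9 ≈ -0.88889)
(-4/(-38) + 21/M(6))*w = (-4/(-38) + 21/((-10 + 6)**2))*(-8/9) = (-4*(-1/38) + 21/((-4)**2))*(-8/9) = (2/19 + 21/16)*(-8/9) = (431/304)*(-8/9) = -431/342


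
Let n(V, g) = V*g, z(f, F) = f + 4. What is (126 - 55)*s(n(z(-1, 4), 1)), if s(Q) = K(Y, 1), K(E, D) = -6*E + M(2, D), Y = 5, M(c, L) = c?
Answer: -1988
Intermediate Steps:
z(f, F) = 4 + f
K(E, D) = 2 - 6*E (K(E, D) = -6*E + 2 = 2 - 6*E)
s(Q) = -28 (s(Q) = 2 - 6*5 = 2 - 30 = -28)
(126 - 55)*s(n(z(-1, 4), 1)) = (126 - 55)*(-28) = 71*(-28) = -1988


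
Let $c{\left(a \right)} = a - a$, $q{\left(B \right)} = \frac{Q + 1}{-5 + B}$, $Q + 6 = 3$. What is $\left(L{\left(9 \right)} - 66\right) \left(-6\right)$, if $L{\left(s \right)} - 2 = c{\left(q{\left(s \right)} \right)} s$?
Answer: $384$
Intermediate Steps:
$Q = -3$ ($Q = -6 + 3 = -3$)
$q{\left(B \right)} = - \frac{2}{-5 + B}$ ($q{\left(B \right)} = \frac{-3 + 1}{-5 + B} = - \frac{2}{-5 + B}$)
$c{\left(a \right)} = 0$
$L{\left(s \right)} = 2$ ($L{\left(s \right)} = 2 + 0 s = 2 + 0 = 2$)
$\left(L{\left(9 \right)} - 66\right) \left(-6\right) = \left(2 - 66\right) \left(-6\right) = \left(-64\right) \left(-6\right) = 384$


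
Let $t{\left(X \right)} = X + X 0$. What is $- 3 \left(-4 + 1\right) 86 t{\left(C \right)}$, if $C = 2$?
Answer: $1548$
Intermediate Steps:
$t{\left(X \right)} = X$ ($t{\left(X \right)} = X + 0 = X$)
$- 3 \left(-4 + 1\right) 86 t{\left(C \right)} = - 3 \left(-4 + 1\right) 86 \cdot 2 = \left(-3\right) \left(-3\right) 86 \cdot 2 = 9 \cdot 86 \cdot 2 = 774 \cdot 2 = 1548$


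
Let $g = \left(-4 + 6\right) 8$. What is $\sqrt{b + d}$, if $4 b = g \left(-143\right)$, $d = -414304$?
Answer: $2 i \sqrt{103719} \approx 644.11 i$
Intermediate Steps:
$g = 16$ ($g = 2 \cdot 8 = 16$)
$b = -572$ ($b = \frac{16 \left(-143\right)}{4} = \frac{1}{4} \left(-2288\right) = -572$)
$\sqrt{b + d} = \sqrt{-572 - 414304} = \sqrt{-414876} = 2 i \sqrt{103719}$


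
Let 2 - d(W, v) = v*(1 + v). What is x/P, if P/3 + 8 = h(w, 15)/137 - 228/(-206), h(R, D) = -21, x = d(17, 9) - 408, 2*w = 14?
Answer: 6999056/298299 ≈ 23.463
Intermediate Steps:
w = 7 (w = (½)*14 = 7)
d(W, v) = 2 - v*(1 + v)
x = -496 (x = (2 - 1*9 - 1*9²) - 408 = (2 - 9 - 1*81) - 408 = (2 - 9 - 81) - 408 = -88 - 408 = -496)
P = -298299/14111 (P = -24 + 3*(-21/137 - 228/(-206)) = -24 + 3*(-21*1/137 - 228*(-1/206)) = -24 + 3*(-21/137 + 114/103) = -24 + 3*(13455/14111) = -24 + 40365/14111 = -298299/14111 ≈ -21.139)
x/P = -496/(-298299/14111) = -496*(-14111/298299) = 6999056/298299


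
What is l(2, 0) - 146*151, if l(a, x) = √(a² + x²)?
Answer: -22044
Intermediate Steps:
l(2, 0) - 146*151 = √(2² + 0²) - 146*151 = √(4 + 0) - 22046 = √4 - 22046 = 2 - 22046 = -22044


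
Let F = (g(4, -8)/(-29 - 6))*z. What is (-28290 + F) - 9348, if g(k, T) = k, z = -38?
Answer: -1317178/35 ≈ -37634.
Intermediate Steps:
F = 152/35 (F = (4/(-29 - 6))*(-38) = (4/(-35))*(-38) = (4*(-1/35))*(-38) = -4/35*(-38) = 152/35 ≈ 4.3429)
(-28290 + F) - 9348 = (-28290 + 152/35) - 9348 = -989998/35 - 9348 = -1317178/35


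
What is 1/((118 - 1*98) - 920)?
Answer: -1/900 ≈ -0.0011111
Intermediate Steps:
1/((118 - 1*98) - 920) = 1/((118 - 98) - 920) = 1/(20 - 920) = 1/(-900) = -1/900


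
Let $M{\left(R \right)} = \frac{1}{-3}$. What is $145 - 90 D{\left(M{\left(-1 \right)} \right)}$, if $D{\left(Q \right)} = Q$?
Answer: $175$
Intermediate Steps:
$M{\left(R \right)} = - \frac{1}{3}$
$145 - 90 D{\left(M{\left(-1 \right)} \right)} = 145 - -30 = 145 + 30 = 175$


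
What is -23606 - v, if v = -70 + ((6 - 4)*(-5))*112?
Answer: -22416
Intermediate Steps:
v = -1190 (v = -70 + (2*(-5))*112 = -70 - 10*112 = -70 - 1120 = -1190)
-23606 - v = -23606 - 1*(-1190) = -23606 + 1190 = -22416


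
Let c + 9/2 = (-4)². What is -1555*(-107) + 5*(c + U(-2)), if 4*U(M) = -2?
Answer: 166440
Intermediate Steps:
U(M) = -½ (U(M) = (¼)*(-2) = -½)
c = 23/2 (c = -9/2 + (-4)² = -9/2 + 16 = 23/2 ≈ 11.500)
-1555*(-107) + 5*(c + U(-2)) = -1555*(-107) + 5*(23/2 - ½) = 166385 + 5*11 = 166385 + 55 = 166440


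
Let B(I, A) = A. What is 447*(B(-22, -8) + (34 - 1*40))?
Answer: -6258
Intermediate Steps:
447*(B(-22, -8) + (34 - 1*40)) = 447*(-8 + (34 - 1*40)) = 447*(-8 + (34 - 40)) = 447*(-8 - 6) = 447*(-14) = -6258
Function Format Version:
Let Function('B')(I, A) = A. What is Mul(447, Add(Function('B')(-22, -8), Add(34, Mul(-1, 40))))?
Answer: -6258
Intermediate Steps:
Mul(447, Add(Function('B')(-22, -8), Add(34, Mul(-1, 40)))) = Mul(447, Add(-8, Add(34, Mul(-1, 40)))) = Mul(447, Add(-8, Add(34, -40))) = Mul(447, Add(-8, -6)) = Mul(447, -14) = -6258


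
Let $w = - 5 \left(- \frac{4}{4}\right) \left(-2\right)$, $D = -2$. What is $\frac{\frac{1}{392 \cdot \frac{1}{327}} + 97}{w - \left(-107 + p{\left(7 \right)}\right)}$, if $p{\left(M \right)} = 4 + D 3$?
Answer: $\frac{38351}{38808} \approx 0.98822$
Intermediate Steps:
$p{\left(M \right)} = -2$ ($p{\left(M \right)} = 4 - 6 = -2$)
$w = -10$ ($w = - 5 \left(\left(-4\right) \frac{1}{4}\right) \left(-2\right) = \left(-5\right) \left(-1\right) \left(-2\right) = 5 \left(-2\right) = -10$)
$\frac{\frac{1}{392 \cdot \frac{1}{327}} + 97}{w - \left(-107 + p{\left(7 \right)}\right)} = \frac{\frac{1}{392 \cdot \frac{1}{327}} + 97}{-10 + \left(107 - -2\right)} = \frac{\frac{1}{392 \cdot \frac{1}{327}} + 97}{-10 + \left(107 + 2\right)} = \frac{\frac{1}{\frac{392}{327}} + 97}{-10 + 109} = \frac{\frac{327}{392} + 97}{99} = \frac{38351}{392} \cdot \frac{1}{99} = \frac{38351}{38808}$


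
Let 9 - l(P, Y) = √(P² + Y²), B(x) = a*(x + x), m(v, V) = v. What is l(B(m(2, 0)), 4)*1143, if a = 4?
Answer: 10287 - 4572*√17 ≈ -8563.8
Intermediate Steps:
B(x) = 8*x (B(x) = 4*(x + x) = 4*(2*x) = 8*x)
l(P, Y) = 9 - √(P² + Y²)
l(B(m(2, 0)), 4)*1143 = (9 - √((8*2)² + 4²))*1143 = (9 - √(16² + 16))*1143 = (9 - √(256 + 16))*1143 = (9 - √272)*1143 = (9 - 4*√17)*1143 = 10287 - 4572*√17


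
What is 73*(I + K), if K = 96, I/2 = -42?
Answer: 876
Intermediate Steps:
I = -84 (I = 2*(-42) = -84)
73*(I + K) = 73*(-84 + 96) = 73*12 = 876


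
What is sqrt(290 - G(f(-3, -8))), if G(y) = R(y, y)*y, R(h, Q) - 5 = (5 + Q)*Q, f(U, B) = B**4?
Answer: 3*I*sqrt(7644820334) ≈ 2.623e+5*I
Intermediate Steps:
R(h, Q) = 5 + Q*(5 + Q) (R(h, Q) = 5 + (5 + Q)*Q = 5 + Q*(5 + Q))
G(y) = y*(5 + y**2 + 5*y) (G(y) = (5 + y**2 + 5*y)*y = y*(5 + y**2 + 5*y))
sqrt(290 - G(f(-3, -8))) = sqrt(290 - (-8)**4*(5 + ((-8)**4)**2 + 5*(-8)**4)) = sqrt(290 - 4096*(5 + 4096**2 + 5*4096)) = sqrt(290 - 4096*(5 + 16777216 + 20480)) = sqrt(290 - 4096*16797701) = sqrt(290 - 1*68803383296) = sqrt(290 - 68803383296) = sqrt(-68803383006) = 3*I*sqrt(7644820334)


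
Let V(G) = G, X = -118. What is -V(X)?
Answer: 118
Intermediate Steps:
-V(X) = -1*(-118) = 118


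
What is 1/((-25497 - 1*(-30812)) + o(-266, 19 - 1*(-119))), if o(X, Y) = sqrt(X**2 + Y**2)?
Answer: 1063/5631885 - 2*sqrt(898)/5631885 ≈ 0.00017810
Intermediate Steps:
1/((-25497 - 1*(-30812)) + o(-266, 19 - 1*(-119))) = 1/((-25497 - 1*(-30812)) + sqrt((-266)**2 + (19 - 1*(-119))**2)) = 1/((-25497 + 30812) + sqrt(70756 + (19 + 119)**2)) = 1/(5315 + sqrt(70756 + 138**2)) = 1/(5315 + sqrt(70756 + 19044)) = 1/(5315 + sqrt(89800)) = 1/(5315 + 10*sqrt(898))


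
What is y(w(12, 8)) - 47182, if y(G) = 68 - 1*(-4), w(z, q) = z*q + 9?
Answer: -47110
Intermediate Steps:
w(z, q) = 9 + q*z (w(z, q) = q*z + 9 = 9 + q*z)
y(G) = 72 (y(G) = 68 + 4 = 72)
y(w(12, 8)) - 47182 = 72 - 47182 = -47110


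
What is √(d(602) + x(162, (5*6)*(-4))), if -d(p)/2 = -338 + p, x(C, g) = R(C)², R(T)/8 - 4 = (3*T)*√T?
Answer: 4*√(153055039 + 139968*√2) ≈ 49518.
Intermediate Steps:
R(T) = 32 + 24*T^(3/2) (R(T) = 32 + 8*((3*T)*√T) = 32 + 8*(3*T^(3/2)) = 32 + 24*T^(3/2))
x(C, g) = (32 + 24*C^(3/2))²
d(p) = 676 - 2*p (d(p) = -2*(-338 + p) = 676 - 2*p)
√(d(602) + x(162, (5*6)*(-4))) = √((676 - 2*602) + 64*(4 + 3*162^(3/2))²) = √((676 - 1204) + 64*(4 + 3*(1458*√2))²) = √(-528 + 64*(4 + 4374*√2)²)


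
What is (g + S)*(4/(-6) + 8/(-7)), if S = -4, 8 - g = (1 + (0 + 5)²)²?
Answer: 1216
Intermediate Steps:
g = -668 (g = 8 - (1 + (0 + 5)²)² = 8 - (1 + 5²)² = 8 - (1 + 25)² = 8 - 1*26² = 8 - 1*676 = 8 - 676 = -668)
(g + S)*(4/(-6) + 8/(-7)) = (-668 - 4)*(4/(-6) + 8/(-7)) = -672*(4*(-⅙) + 8*(-⅐)) = -672*(-⅔ - 8/7) = -672*(-38/21) = 1216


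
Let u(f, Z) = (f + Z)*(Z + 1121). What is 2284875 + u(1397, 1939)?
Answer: 12493035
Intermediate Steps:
u(f, Z) = (1121 + Z)*(Z + f) (u(f, Z) = (Z + f)*(1121 + Z) = (1121 + Z)*(Z + f))
2284875 + u(1397, 1939) = 2284875 + (1939**2 + 1121*1939 + 1121*1397 + 1939*1397) = 2284875 + (3759721 + 2173619 + 1566037 + 2708783) = 2284875 + 10208160 = 12493035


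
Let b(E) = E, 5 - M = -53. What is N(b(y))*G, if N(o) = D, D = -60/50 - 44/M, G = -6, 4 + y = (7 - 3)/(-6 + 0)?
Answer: 1704/145 ≈ 11.752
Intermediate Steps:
M = 58 (M = 5 - 1*(-53) = 5 + 53 = 58)
y = -14/3 (y = -4 + (7 - 3)/(-6 + 0) = -4 + 4/(-6) = -4 + 4*(-⅙) = -4 - ⅔ = -14/3 ≈ -4.6667)
D = -284/145 (D = -60/50 - 44/58 = -60*1/50 - 44*1/58 = -6/5 - 22/29 = -284/145 ≈ -1.9586)
N(o) = -284/145
N(b(y))*G = -284/145*(-6) = 1704/145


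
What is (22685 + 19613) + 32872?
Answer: 75170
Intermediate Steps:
(22685 + 19613) + 32872 = 42298 + 32872 = 75170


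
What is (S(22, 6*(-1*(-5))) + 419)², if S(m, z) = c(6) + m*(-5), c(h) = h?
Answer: 99225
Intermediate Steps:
S(m, z) = 6 - 5*m (S(m, z) = 6 + m*(-5) = 6 - 5*m)
(S(22, 6*(-1*(-5))) + 419)² = ((6 - 5*22) + 419)² = ((6 - 110) + 419)² = (-104 + 419)² = 315² = 99225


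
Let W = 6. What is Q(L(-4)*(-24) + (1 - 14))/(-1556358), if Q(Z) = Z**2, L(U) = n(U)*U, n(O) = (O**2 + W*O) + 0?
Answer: -609961/1556358 ≈ -0.39192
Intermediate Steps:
n(O) = O**2 + 6*O (n(O) = (O**2 + 6*O) + 0 = O**2 + 6*O)
L(U) = U**2*(6 + U) (L(U) = (U*(6 + U))*U = U**2*(6 + U))
Q(L(-4)*(-24) + (1 - 14))/(-1556358) = (((-4)**2*(6 - 4))*(-24) + (1 - 14))**2/(-1556358) = ((16*2)*(-24) - 13)**2*(-1/1556358) = (32*(-24) - 13)**2*(-1/1556358) = (-768 - 13)**2*(-1/1556358) = (-781)**2*(-1/1556358) = 609961*(-1/1556358) = -609961/1556358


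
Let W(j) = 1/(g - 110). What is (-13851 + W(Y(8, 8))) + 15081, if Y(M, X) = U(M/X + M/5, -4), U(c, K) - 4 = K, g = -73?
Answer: 225089/183 ≈ 1230.0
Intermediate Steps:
U(c, K) = 4 + K
Y(M, X) = 0 (Y(M, X) = 4 - 4 = 0)
W(j) = -1/183 (W(j) = 1/(-73 - 110) = 1/(-183) = -1/183)
(-13851 + W(Y(8, 8))) + 15081 = (-13851 - 1/183) + 15081 = -2534734/183 + 15081 = 225089/183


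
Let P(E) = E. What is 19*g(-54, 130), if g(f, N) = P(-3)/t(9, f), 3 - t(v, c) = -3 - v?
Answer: -19/5 ≈ -3.8000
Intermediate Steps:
t(v, c) = 6 + v (t(v, c) = 3 - (-3 - v) = 3 + (3 + v) = 6 + v)
g(f, N) = -⅕ (g(f, N) = -3/(6 + 9) = -3/15 = -3*1/15 = -⅕)
19*g(-54, 130) = 19*(-⅕) = -19/5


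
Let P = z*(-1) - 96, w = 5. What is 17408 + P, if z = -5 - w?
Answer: 17322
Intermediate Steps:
z = -10 (z = -5 - 1*5 = -5 - 5 = -10)
P = -86 (P = -10*(-1) - 96 = 10 - 96 = -86)
17408 + P = 17408 - 86 = 17322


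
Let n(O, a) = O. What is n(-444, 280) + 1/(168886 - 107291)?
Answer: -27348179/61595 ≈ -444.00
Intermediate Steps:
n(-444, 280) + 1/(168886 - 107291) = -444 + 1/(168886 - 107291) = -444 + 1/61595 = -27348179/61595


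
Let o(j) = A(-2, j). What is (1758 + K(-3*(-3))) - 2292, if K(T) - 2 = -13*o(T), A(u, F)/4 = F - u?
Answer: -1104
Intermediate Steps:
A(u, F) = -4*u + 4*F (A(u, F) = 4*(F - u) = -4*u + 4*F)
o(j) = 8 + 4*j (o(j) = -4*(-2) + 4*j = 8 + 4*j)
K(T) = -102 - 52*T (K(T) = 2 - 13*(8 + 4*T) = 2 + (-104 - 52*T) = -102 - 52*T)
(1758 + K(-3*(-3))) - 2292 = (1758 + (-102 - (-156)*(-3))) - 2292 = (1758 + (-102 - 52*9)) - 2292 = (1758 + (-102 - 468)) - 2292 = (1758 - 570) - 2292 = 1188 - 2292 = -1104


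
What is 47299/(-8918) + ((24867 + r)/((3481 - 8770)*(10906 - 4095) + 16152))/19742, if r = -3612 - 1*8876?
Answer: -1200811264419596/226407214125729 ≈ -5.3038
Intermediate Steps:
r = -12488 (r = -3612 - 8876 = -12488)
47299/(-8918) + ((24867 + r)/((3481 - 8770)*(10906 - 4095) + 16152))/19742 = 47299/(-8918) + ((24867 - 12488)/((3481 - 8770)*(10906 - 4095) + 16152))/19742 = 47299*(-1/8918) + (12379/(-5289*6811 + 16152))*(1/19742) = -6757/1274 + (12379/(-36023379 + 16152))*(1/19742) = -6757/1274 + (12379/(-36007227))*(1/19742) = -6757/1274 + (12379*(-1/36007227))*(1/19742) = -6757/1274 - 12379/36007227*1/19742 = -6757/1274 - 12379/710854675434 = -1200811264419596/226407214125729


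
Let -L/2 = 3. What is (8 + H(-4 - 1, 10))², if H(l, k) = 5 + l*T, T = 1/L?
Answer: 6889/36 ≈ 191.36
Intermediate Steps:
L = -6 (L = -2*3 = -6)
T = -⅙ (T = 1/(-6) = -⅙ ≈ -0.16667)
H(l, k) = 5 - l/6 (H(l, k) = 5 + l*(-⅙) = 5 - l/6)
(8 + H(-4 - 1, 10))² = (8 + (5 - (-4 - 1)/6))² = (8 + (5 - ⅙*(-5)))² = (8 + (5 + ⅚))² = (8 + 35/6)² = (83/6)² = 6889/36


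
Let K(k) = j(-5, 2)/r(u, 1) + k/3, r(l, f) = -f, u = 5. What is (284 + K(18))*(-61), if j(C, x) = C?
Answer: -17995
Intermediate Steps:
K(k) = 5 + k/3 (K(k) = -5/((-1*1)) + k/3 = -5/(-1) + k*(⅓) = -5*(-1) + k/3 = 5 + k/3)
(284 + K(18))*(-61) = (284 + (5 + (⅓)*18))*(-61) = (284 + (5 + 6))*(-61) = (284 + 11)*(-61) = 295*(-61) = -17995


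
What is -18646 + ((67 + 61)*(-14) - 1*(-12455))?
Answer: -7983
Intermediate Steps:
-18646 + ((67 + 61)*(-14) - 1*(-12455)) = -18646 + (128*(-14) + 12455) = -18646 + (-1792 + 12455) = -18646 + 10663 = -7983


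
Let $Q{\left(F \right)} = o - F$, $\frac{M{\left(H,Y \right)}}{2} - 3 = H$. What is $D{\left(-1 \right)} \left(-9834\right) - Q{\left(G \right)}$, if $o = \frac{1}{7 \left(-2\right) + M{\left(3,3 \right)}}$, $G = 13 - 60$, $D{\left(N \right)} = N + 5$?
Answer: $- \frac{78765}{2} \approx -39383.0$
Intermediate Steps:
$M{\left(H,Y \right)} = 6 + 2 H$
$D{\left(N \right)} = 5 + N$
$G = -47$ ($G = 13 - 60 = -47$)
$o = - \frac{1}{2}$ ($o = \frac{1}{7 \left(-2\right) + \left(6 + 2 \cdot 3\right)} = \frac{1}{-14 + \left(6 + 6\right)} = \frac{1}{-14 + 12} = \frac{1}{-2} = - \frac{1}{2} \approx -0.5$)
$Q{\left(F \right)} = - \frac{1}{2} - F$
$D{\left(-1 \right)} \left(-9834\right) - Q{\left(G \right)} = \left(5 - 1\right) \left(-9834\right) - \left(- \frac{1}{2} - -47\right) = 4 \left(-9834\right) - \left(- \frac{1}{2} + 47\right) = -39336 - \frac{93}{2} = - \frac{78765}{2}$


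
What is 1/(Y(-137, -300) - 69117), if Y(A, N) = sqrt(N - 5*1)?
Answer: -69117/4777159994 - I*sqrt(305)/4777159994 ≈ -1.4468e-5 - 3.6558e-9*I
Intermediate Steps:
Y(A, N) = sqrt(-5 + N) (Y(A, N) = sqrt(N - 5) = sqrt(-5 + N))
1/(Y(-137, -300) - 69117) = 1/(sqrt(-5 - 300) - 69117) = 1/(sqrt(-305) - 69117) = 1/(I*sqrt(305) - 69117) = 1/(-69117 + I*sqrt(305))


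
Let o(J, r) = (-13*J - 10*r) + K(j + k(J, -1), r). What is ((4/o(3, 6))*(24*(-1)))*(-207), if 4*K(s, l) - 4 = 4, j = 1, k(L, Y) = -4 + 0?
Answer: -19872/97 ≈ -204.87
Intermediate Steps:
k(L, Y) = -4
K(s, l) = 2 (K(s, l) = 1 + (¼)*4 = 1 + 1 = 2)
o(J, r) = 2 - 13*J - 10*r (o(J, r) = (-13*J - 10*r) + 2 = 2 - 13*J - 10*r)
((4/o(3, 6))*(24*(-1)))*(-207) = ((4/(2 - 13*3 - 10*6))*(24*(-1)))*(-207) = ((4/(2 - 39 - 60))*(-24))*(-207) = ((4/(-97))*(-24))*(-207) = ((4*(-1/97))*(-24))*(-207) = -4/97*(-24)*(-207) = (96/97)*(-207) = -19872/97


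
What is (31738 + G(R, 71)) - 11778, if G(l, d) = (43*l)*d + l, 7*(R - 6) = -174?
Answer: -263408/7 ≈ -37630.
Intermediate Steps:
R = -132/7 (R = 6 + (⅐)*(-174) = 6 - 174/7 = -132/7 ≈ -18.857)
G(l, d) = l + 43*d*l (G(l, d) = 43*d*l + l = l + 43*d*l)
(31738 + G(R, 71)) - 11778 = (31738 - 132*(1 + 43*71)/7) - 11778 = (31738 - 132*(1 + 3053)/7) - 11778 = (31738 - 132/7*3054) - 11778 = (31738 - 403128/7) - 11778 = -180962/7 - 11778 = -263408/7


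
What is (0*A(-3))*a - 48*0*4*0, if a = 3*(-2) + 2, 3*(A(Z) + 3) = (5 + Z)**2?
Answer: 0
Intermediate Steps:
A(Z) = -3 + (5 + Z)**2/3
a = -4 (a = -6 + 2 = -4)
(0*A(-3))*a - 48*0*4*0 = (0*(-3 + (5 - 3)**2/3))*(-4) - 48*0*4*0 = (0*(-3 + (1/3)*2**2))*(-4) - 0*0 = (0*(-3 + (1/3)*4))*(-4) - 48*0 = (0*(-3 + 4/3))*(-4) + 0 = (0*(-5/3))*(-4) + 0 = 0*(-4) + 0 = 0 + 0 = 0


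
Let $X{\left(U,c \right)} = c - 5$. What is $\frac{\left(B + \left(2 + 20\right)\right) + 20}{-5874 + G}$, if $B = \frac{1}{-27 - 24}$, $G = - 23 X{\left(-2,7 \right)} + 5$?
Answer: $- \frac{2141}{301665} \approx -0.0070973$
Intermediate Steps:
$X{\left(U,c \right)} = -5 + c$
$G = -41$ ($G = - 23 \left(-5 + 7\right) + 5 = \left(-23\right) 2 + 5 = -46 + 5 = -41$)
$B = - \frac{1}{51}$ ($B = \frac{1}{-51} = - \frac{1}{51} \approx -0.019608$)
$\frac{\left(B + \left(2 + 20\right)\right) + 20}{-5874 + G} = \frac{\left(- \frac{1}{51} + \left(2 + 20\right)\right) + 20}{-5874 - 41} = \frac{\left(- \frac{1}{51} + 22\right) + 20}{-5915} = - \frac{\frac{1121}{51} + 20}{5915} = \left(- \frac{1}{5915}\right) \frac{2141}{51} = - \frac{2141}{301665}$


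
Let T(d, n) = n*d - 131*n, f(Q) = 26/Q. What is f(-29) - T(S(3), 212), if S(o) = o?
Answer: 786918/29 ≈ 27135.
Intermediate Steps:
T(d, n) = -131*n + d*n (T(d, n) = d*n - 131*n = -131*n + d*n)
f(-29) - T(S(3), 212) = 26/(-29) - 212*(-131 + 3) = 26*(-1/29) - 212*(-128) = -26/29 - 1*(-27136) = -26/29 + 27136 = 786918/29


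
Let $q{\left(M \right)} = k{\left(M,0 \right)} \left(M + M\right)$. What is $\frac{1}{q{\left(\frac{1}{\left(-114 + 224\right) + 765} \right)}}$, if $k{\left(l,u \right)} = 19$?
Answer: $\frac{875}{38} \approx 23.026$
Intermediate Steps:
$q{\left(M \right)} = 38 M$ ($q{\left(M \right)} = 19 \left(M + M\right) = 19 \cdot 2 M = 38 M$)
$\frac{1}{q{\left(\frac{1}{\left(-114 + 224\right) + 765} \right)}} = \frac{1}{38 \frac{1}{\left(-114 + 224\right) + 765}} = \frac{1}{38 \frac{1}{110 + 765}} = \frac{1}{38 \cdot \frac{1}{875}} = \frac{1}{\frac{38}{875}} = \frac{875}{38}$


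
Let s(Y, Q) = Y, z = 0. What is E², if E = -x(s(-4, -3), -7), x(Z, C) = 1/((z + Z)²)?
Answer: 1/256 ≈ 0.0039063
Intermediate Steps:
x(Z, C) = Z⁻² (x(Z, C) = 1/((0 + Z)²) = 1/(Z²) = Z⁻²)
E = -1/16 (E = -1/(-4)² = -1*1/16 = -1/16 ≈ -0.062500)
E² = (-1/16)² = 1/256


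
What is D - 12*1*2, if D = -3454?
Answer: -3478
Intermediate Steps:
D - 12*1*2 = -3454 - 12*1*2 = -3454 - 12*2 = -3454 - 1*24 = -3454 - 24 = -3478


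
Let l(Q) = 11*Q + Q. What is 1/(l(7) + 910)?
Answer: 1/994 ≈ 0.0010060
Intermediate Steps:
l(Q) = 12*Q
1/(l(7) + 910) = 1/(12*7 + 910) = 1/(84 + 910) = 1/994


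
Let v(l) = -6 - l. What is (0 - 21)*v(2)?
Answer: 168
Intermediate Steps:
(0 - 21)*v(2) = (0 - 21)*(-6 - 1*2) = -21*(-6 - 2) = -21*(-8) = 168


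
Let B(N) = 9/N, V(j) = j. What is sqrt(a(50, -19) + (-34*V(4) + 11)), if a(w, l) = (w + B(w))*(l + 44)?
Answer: 3*sqrt(502)/2 ≈ 33.608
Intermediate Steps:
a(w, l) = (44 + l)*(w + 9/w) (a(w, l) = (w + 9/w)*(l + 44) = (w + 9/w)*(44 + l) = (44 + l)*(w + 9/w))
sqrt(a(50, -19) + (-34*V(4) + 11)) = sqrt((396 + 9*(-19) + 50**2*(44 - 19))/50 + (-34*4 + 11)) = sqrt((396 - 171 + 2500*25)/50 + (-136 + 11)) = sqrt((396 - 171 + 62500)/50 - 125) = sqrt((1/50)*62725 - 125) = sqrt(2509/2 - 125) = sqrt(2259/2) = 3*sqrt(502)/2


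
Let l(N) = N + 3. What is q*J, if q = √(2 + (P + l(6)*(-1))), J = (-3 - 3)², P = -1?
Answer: 72*I*√2 ≈ 101.82*I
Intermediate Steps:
l(N) = 3 + N
J = 36 (J = (-6)² = 36)
q = 2*I*√2 (q = √(2 + (-1 + (3 + 6)*(-1))) = √(2 + (-1 + 9*(-1))) = √(2 + (-1 - 9)) = √(2 - 10) = √(-8) = 2*I*√2 ≈ 2.8284*I)
q*J = (2*I*√2)*36 = 72*I*√2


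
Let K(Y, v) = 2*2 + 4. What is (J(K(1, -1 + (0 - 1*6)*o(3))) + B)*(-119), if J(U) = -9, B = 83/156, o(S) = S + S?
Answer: 157199/156 ≈ 1007.7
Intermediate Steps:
o(S) = 2*S
B = 83/156 (B = 83*(1/156) = 83/156 ≈ 0.53205)
K(Y, v) = 8 (K(Y, v) = 4 + 4 = 8)
(J(K(1, -1 + (0 - 1*6)*o(3))) + B)*(-119) = (-9 + 83/156)*(-119) = -1321/156*(-119) = 157199/156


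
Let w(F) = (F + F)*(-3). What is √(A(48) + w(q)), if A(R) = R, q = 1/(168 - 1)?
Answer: 3*√148630/167 ≈ 6.9256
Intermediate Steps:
q = 1/167 ≈ 0.0059880
w(F) = -6*F (w(F) = (2*F)*(-3) = -6*F)
√(A(48) + w(q)) = √(48 - 6*1/167) = √(48 - 6/167) = √(8010/167) = 3*√148630/167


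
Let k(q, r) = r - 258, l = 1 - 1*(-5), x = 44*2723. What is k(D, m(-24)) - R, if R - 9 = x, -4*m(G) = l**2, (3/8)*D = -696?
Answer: -120088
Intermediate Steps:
D = -1856 (D = (8/3)*(-696) = -1856)
x = 119812
l = 6 (l = 1 + 5 = 6)
m(G) = -9 (m(G) = -1/4*6**2 = -1/4*36 = -9)
k(q, r) = -258 + r
R = 119821 (R = 9 + 119812 = 119821)
k(D, m(-24)) - R = (-258 - 9) - 1*119821 = -267 - 119821 = -120088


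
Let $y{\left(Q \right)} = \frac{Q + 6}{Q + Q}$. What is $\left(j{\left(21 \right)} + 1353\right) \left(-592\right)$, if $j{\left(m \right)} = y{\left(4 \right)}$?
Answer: $-801716$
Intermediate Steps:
$y{\left(Q \right)} = \frac{6 + Q}{2 Q}$
$j{\left(m \right)} = \frac{5}{4}$ ($j{\left(m \right)} = \frac{6 + 4}{2 \cdot 4} = \frac{1}{2} \cdot \frac{1}{4} \cdot 10 = \frac{5}{4}$)
$\left(j{\left(21 \right)} + 1353\right) \left(-592\right) = \left(\frac{5}{4} + 1353\right) \left(-592\right) = \frac{5417}{4} \left(-592\right) = -801716$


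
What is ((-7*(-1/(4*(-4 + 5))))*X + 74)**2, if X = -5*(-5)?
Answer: 221841/16 ≈ 13865.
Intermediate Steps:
X = 25
((-7*(-1/(4*(-4 + 5))))*X + 74)**2 = (-7*(-1/(4*(-4 + 5)))*25 + 74)**2 = (-7/(1*(-4))*25 + 74)**2 = (-7/(-4)*25 + 74)**2 = (-7*(-1/4)*25 + 74)**2 = ((7/4)*25 + 74)**2 = (175/4 + 74)**2 = (471/4)**2 = 221841/16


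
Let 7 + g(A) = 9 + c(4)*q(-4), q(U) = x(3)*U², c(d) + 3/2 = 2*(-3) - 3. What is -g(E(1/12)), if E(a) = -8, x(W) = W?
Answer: 502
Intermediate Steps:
c(d) = -21/2 (c(d) = -3/2 + (2*(-3) - 3) = -3/2 + (-6 - 3) = -3/2 - 9 = -21/2)
q(U) = 3*U²
g(A) = -502 (g(A) = -7 + (9 - 63*(-4)²/2) = -7 + (9 - 63*16/2) = -7 + (9 - 21/2*48) = -7 + (9 - 504) = -7 - 495 = -502)
-g(E(1/12)) = -1*(-502) = 502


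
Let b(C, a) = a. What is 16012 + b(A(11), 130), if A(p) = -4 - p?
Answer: 16142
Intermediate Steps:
16012 + b(A(11), 130) = 16012 + 130 = 16142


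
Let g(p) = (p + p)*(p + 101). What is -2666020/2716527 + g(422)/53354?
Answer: 528432392522/72468790779 ≈ 7.2919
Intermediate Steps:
g(p) = 2*p*(101 + p) (g(p) = (2*p)*(101 + p) = 2*p*(101 + p))
-2666020/2716527 + g(422)/53354 = -2666020/2716527 + (2*422*(101 + 422))/53354 = -2666020*1/2716527 + (2*422*523)*(1/53354) = -2666020/2716527 + 441412*(1/53354) = -2666020/2716527 + 220706/26677 = 528432392522/72468790779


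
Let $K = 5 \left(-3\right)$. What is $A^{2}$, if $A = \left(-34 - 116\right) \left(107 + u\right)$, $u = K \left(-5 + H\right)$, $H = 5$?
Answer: $257602500$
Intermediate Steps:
$K = -15$
$u = 0$ ($u = - 15 \left(-5 + 5\right) = \left(-15\right) 0 = 0$)
$A = -16050$ ($A = \left(-34 - 116\right) \left(107 + 0\right) = \left(-150\right) 107 = -16050$)
$A^{2} = \left(-16050\right)^{2} = 257602500$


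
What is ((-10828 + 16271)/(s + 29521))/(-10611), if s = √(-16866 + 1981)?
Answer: -160682803/9247532403186 + 5443*I*√14885/9247532403186 ≈ -1.7376e-5 + 7.181e-8*I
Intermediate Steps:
s = I*√14885 (s = √(-14885) = I*√14885 ≈ 122.0*I)
((-10828 + 16271)/(s + 29521))/(-10611) = ((-10828 + 16271)/(I*√14885 + 29521))/(-10611) = (5443/(29521 + I*√14885))*(-1/10611) = -5443/(10611*(29521 + I*√14885))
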